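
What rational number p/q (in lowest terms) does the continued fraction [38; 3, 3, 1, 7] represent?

3869/101

Use the convergent recurrence hₖ = aₖ·hₖ₋₁ + hₖ₋₂ (and likewise for the denominators kₖ):
a_0 = 38: 38/1
a_1 = 3: 115/3
a_2 = 3: 383/10
a_3 = 1: 498/13
a_4 = 7: 3869/101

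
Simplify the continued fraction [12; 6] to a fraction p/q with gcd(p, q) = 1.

73/6

a_0 = 12: 12/1
a_1 = 6: 73/6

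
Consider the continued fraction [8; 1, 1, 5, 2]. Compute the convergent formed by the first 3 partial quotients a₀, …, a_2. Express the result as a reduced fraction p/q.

17/2

Start with 1.
1 + 1/(1/1) = 1 + 1/1 = 2/1
8 + 1/(2/1) = 8 + 1/2 = 17/2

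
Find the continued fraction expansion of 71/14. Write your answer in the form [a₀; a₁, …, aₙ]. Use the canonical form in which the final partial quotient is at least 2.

Run the Euclidean algorithm, recording each quotient:
71 = 5·14 + 1, so a_0 = 5
14 = 14·1 + 0, so a_1 = 14

[5; 14]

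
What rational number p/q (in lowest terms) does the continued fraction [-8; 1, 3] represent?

-29/4

a_0 = -8: -8/1
a_1 = 1: -7/1
a_2 = 3: -29/4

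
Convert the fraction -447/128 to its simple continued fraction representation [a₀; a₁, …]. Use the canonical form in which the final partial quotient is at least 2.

[-4; 1, 1, 31, 2]

⌊-447/128⌋ = -4, remainder 65
⌊128/65⌋ = 1, remainder 63
⌊65/63⌋ = 1, remainder 2
⌊63/2⌋ = 31, remainder 1
⌊2/1⌋ = 2, remainder 0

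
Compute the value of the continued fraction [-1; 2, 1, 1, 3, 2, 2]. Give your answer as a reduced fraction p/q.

Start with 2.
2 + 1/(2/1) = 2 + 1/2 = 5/2
3 + 1/(5/2) = 3 + 2/5 = 17/5
1 + 1/(17/5) = 1 + 5/17 = 22/17
1 + 1/(22/17) = 1 + 17/22 = 39/22
2 + 1/(39/22) = 2 + 22/39 = 100/39
-1 + 1/(100/39) = -1 + 39/100 = -61/100

-61/100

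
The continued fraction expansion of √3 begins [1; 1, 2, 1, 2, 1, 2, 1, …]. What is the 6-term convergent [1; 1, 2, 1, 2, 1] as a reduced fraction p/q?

Collapse the nested fraction from the inside out:
Start with 1.
2 + 1/(1/1) = 2 + 1/1 = 3/1
1 + 1/(3/1) = 1 + 1/3 = 4/3
2 + 1/(4/3) = 2 + 3/4 = 11/4
1 + 1/(11/4) = 1 + 4/11 = 15/11
1 + 1/(15/11) = 1 + 11/15 = 26/15

26/15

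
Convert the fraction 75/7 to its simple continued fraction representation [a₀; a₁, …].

[10; 1, 2, 2]

Run the Euclidean algorithm, recording each quotient:
75 = 10·7 + 5, so a_0 = 10
7 = 1·5 + 2, so a_1 = 1
5 = 2·2 + 1, so a_2 = 2
2 = 2·1 + 0, so a_3 = 2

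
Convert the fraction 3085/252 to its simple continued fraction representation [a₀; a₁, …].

⌊3085/252⌋ = 12, remainder 61
⌊252/61⌋ = 4, remainder 8
⌊61/8⌋ = 7, remainder 5
⌊8/5⌋ = 1, remainder 3
⌊5/3⌋ = 1, remainder 2
⌊3/2⌋ = 1, remainder 1
⌊2/1⌋ = 2, remainder 0

[12; 4, 7, 1, 1, 1, 2]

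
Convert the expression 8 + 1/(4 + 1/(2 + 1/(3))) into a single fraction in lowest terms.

255/31

Start with 3.
2 + 1/(3/1) = 2 + 1/3 = 7/3
4 + 1/(7/3) = 4 + 3/7 = 31/7
8 + 1/(31/7) = 8 + 7/31 = 255/31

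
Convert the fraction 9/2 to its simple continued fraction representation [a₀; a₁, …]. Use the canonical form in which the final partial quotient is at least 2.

[4; 2]

Run the Euclidean algorithm, recording each quotient:
9 = 4·2 + 1, so a_0 = 4
2 = 2·1 + 0, so a_1 = 2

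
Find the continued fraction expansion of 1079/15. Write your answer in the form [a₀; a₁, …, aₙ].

[71; 1, 14]

1079 = 71·15 + 14, so a_0 = 71
15 = 1·14 + 1, so a_1 = 1
14 = 14·1 + 0, so a_2 = 14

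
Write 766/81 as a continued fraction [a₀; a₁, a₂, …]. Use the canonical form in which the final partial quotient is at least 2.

[9; 2, 5, 3, 2]

766 = 9·81 + 37, so a_0 = 9
81 = 2·37 + 7, so a_1 = 2
37 = 5·7 + 2, so a_2 = 5
7 = 3·2 + 1, so a_3 = 3
2 = 2·1 + 0, so a_4 = 2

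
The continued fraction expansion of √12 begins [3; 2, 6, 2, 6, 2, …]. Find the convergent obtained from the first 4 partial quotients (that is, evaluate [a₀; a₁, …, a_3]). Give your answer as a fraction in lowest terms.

97/28

a_0 = 3: 3/1
a_1 = 2: 7/2
a_2 = 6: 45/13
a_3 = 2: 97/28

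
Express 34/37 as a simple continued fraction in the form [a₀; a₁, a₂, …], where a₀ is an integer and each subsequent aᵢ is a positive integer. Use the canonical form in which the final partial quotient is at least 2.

[0; 1, 11, 3]

34 = 0·37 + 34, so a_0 = 0
37 = 1·34 + 3, so a_1 = 1
34 = 11·3 + 1, so a_2 = 11
3 = 3·1 + 0, so a_3 = 3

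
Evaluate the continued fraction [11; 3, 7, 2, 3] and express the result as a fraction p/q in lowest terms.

1845/163

a_0 = 11: 11/1
a_1 = 3: 34/3
a_2 = 7: 249/22
a_3 = 2: 532/47
a_4 = 3: 1845/163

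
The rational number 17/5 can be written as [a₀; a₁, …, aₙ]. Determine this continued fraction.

17 = 3·5 + 2, so a_0 = 3
5 = 2·2 + 1, so a_1 = 2
2 = 2·1 + 0, so a_2 = 2

[3; 2, 2]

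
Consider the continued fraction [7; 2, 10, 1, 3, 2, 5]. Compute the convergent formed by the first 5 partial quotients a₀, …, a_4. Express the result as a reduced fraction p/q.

673/90

Start with 3.
1 + 1/(3/1) = 1 + 1/3 = 4/3
10 + 1/(4/3) = 10 + 3/4 = 43/4
2 + 1/(43/4) = 2 + 4/43 = 90/43
7 + 1/(90/43) = 7 + 43/90 = 673/90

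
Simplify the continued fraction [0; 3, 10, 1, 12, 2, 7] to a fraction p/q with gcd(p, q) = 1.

a_0 = 0: 0/1
a_1 = 3: 1/3
a_2 = 10: 10/31
a_3 = 1: 11/34
a_4 = 12: 142/439
a_5 = 2: 295/912
a_6 = 7: 2207/6823

2207/6823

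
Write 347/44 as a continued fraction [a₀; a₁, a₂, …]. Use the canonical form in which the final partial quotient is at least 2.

Apply division with remainder until the remainder is 0:
347 = 7·44 + 39, so a_0 = 7
44 = 1·39 + 5, so a_1 = 1
39 = 7·5 + 4, so a_2 = 7
5 = 1·4 + 1, so a_3 = 1
4 = 4·1 + 0, so a_4 = 4

[7; 1, 7, 1, 4]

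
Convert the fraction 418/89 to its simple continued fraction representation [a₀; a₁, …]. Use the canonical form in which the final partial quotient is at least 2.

418 ÷ 89 → quotient 4, remainder 62
89 ÷ 62 → quotient 1, remainder 27
62 ÷ 27 → quotient 2, remainder 8
27 ÷ 8 → quotient 3, remainder 3
8 ÷ 3 → quotient 2, remainder 2
3 ÷ 2 → quotient 1, remainder 1
2 ÷ 1 → quotient 2, remainder 0

[4; 1, 2, 3, 2, 1, 2]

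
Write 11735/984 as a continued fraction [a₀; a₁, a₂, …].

Repeatedly divide and take the remainder:
11735 ÷ 984 → quotient 11, remainder 911
984 ÷ 911 → quotient 1, remainder 73
911 ÷ 73 → quotient 12, remainder 35
73 ÷ 35 → quotient 2, remainder 3
35 ÷ 3 → quotient 11, remainder 2
3 ÷ 2 → quotient 1, remainder 1
2 ÷ 1 → quotient 2, remainder 0

[11; 1, 12, 2, 11, 1, 2]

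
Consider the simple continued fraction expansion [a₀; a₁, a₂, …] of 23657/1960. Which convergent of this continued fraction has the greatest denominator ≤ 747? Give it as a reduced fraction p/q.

List convergents until the denominator exceeds the bound:
a_0 = 12: 12/1  (≤ bound)
a_1 = 14: 169/14  (≤ bound)
a_2 = 3: 519/43  (≤ bound)
a_3 = 3: 1726/143  (≤ bound)
a_4 = 1: 2245/186  (≤ bound)
a_5 = 4: 10706/887  (> 747, stop)

2245/186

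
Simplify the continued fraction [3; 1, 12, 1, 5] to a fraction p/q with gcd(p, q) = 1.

326/83

Start with 5.
1 + 1/(5/1) = 1 + 1/5 = 6/5
12 + 1/(6/5) = 12 + 5/6 = 77/6
1 + 1/(77/6) = 1 + 6/77 = 83/77
3 + 1/(83/77) = 3 + 77/83 = 326/83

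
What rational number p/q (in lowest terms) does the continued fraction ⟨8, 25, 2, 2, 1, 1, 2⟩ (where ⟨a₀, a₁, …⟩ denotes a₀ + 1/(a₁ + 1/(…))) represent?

6335/788

Collapse the nested fraction from the inside out:
Start with 2.
1 + 1/(2/1) = 1 + 1/2 = 3/2
1 + 1/(3/2) = 1 + 2/3 = 5/3
2 + 1/(5/3) = 2 + 3/5 = 13/5
2 + 1/(13/5) = 2 + 5/13 = 31/13
25 + 1/(31/13) = 25 + 13/31 = 788/31
8 + 1/(788/31) = 8 + 31/788 = 6335/788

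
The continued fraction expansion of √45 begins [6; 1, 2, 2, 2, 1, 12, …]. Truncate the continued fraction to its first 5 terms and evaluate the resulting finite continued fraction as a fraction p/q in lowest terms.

a_0 = 6: 6/1
a_1 = 1: 7/1
a_2 = 2: 20/3
a_3 = 2: 47/7
a_4 = 2: 114/17

114/17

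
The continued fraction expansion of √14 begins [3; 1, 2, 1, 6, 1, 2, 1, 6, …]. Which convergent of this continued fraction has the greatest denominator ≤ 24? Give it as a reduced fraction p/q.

15/4

List convergents until the denominator exceeds the bound:
a_0 = 3: 3/1  (≤ bound)
a_1 = 1: 4/1  (≤ bound)
a_2 = 2: 11/3  (≤ bound)
a_3 = 1: 15/4  (≤ bound)
a_4 = 6: 101/27  (> 24, stop)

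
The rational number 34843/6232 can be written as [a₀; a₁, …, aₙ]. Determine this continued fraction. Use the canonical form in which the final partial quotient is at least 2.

34843 = 5·6232 + 3683, so a_0 = 5
6232 = 1·3683 + 2549, so a_1 = 1
3683 = 1·2549 + 1134, so a_2 = 1
2549 = 2·1134 + 281, so a_3 = 2
1134 = 4·281 + 10, so a_4 = 4
281 = 28·10 + 1, so a_5 = 28
10 = 10·1 + 0, so a_6 = 10

[5; 1, 1, 2, 4, 28, 10]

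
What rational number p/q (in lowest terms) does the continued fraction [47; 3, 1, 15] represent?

Build up convergents one term at a time:
a_0 = 47: 47/1
a_1 = 3: 142/3
a_2 = 1: 189/4
a_3 = 15: 2977/63

2977/63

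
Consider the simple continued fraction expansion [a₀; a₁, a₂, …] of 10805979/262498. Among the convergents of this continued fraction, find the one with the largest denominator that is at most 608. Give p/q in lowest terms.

19101/464

a_0 = 41: 41/1  (≤ bound)
a_1 = 6: 247/6  (≤ bound)
a_2 = 38: 9427/229  (≤ bound)
a_3 = 2: 19101/464  (≤ bound)
a_4 = 12: 238639/5797  (> 608, stop)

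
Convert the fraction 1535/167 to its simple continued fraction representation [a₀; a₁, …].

Apply division with remainder until the remainder is 0:
1535 ÷ 167 → quotient 9, remainder 32
167 ÷ 32 → quotient 5, remainder 7
32 ÷ 7 → quotient 4, remainder 4
7 ÷ 4 → quotient 1, remainder 3
4 ÷ 3 → quotient 1, remainder 1
3 ÷ 1 → quotient 3, remainder 0

[9; 5, 4, 1, 1, 3]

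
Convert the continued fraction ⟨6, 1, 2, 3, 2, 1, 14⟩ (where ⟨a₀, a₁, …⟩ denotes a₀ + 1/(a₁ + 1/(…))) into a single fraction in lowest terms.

Collapse the nested fraction from the inside out:
Start with 14.
1 + 1/(14/1) = 1 + 1/14 = 15/14
2 + 1/(15/14) = 2 + 14/15 = 44/15
3 + 1/(44/15) = 3 + 15/44 = 147/44
2 + 1/(147/44) = 2 + 44/147 = 338/147
1 + 1/(338/147) = 1 + 147/338 = 485/338
6 + 1/(485/338) = 6 + 338/485 = 3248/485

3248/485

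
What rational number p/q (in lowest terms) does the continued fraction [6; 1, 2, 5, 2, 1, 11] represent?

Work from the innermost term outward:
Start with 11.
1 + 1/(11/1) = 1 + 1/11 = 12/11
2 + 1/(12/11) = 2 + 11/12 = 35/12
5 + 1/(35/12) = 5 + 12/35 = 187/35
2 + 1/(187/35) = 2 + 35/187 = 409/187
1 + 1/(409/187) = 1 + 187/409 = 596/409
6 + 1/(596/409) = 6 + 409/596 = 3985/596

3985/596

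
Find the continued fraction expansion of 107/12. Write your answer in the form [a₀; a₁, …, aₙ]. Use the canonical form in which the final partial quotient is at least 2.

[8; 1, 11]

Apply division with remainder until the remainder is 0:
⌊107/12⌋ = 8, remainder 11
⌊12/11⌋ = 1, remainder 1
⌊11/1⌋ = 11, remainder 0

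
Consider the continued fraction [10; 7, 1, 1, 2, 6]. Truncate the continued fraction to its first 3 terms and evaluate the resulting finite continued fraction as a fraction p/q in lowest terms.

81/8

Build up convergents one term at a time:
a_0 = 10: 10/1
a_1 = 7: 71/7
a_2 = 1: 81/8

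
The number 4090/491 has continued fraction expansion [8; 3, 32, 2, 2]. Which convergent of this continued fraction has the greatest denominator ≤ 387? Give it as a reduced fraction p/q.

a_0 = 8: 8/1  (≤ bound)
a_1 = 3: 25/3  (≤ bound)
a_2 = 32: 808/97  (≤ bound)
a_3 = 2: 1641/197  (≤ bound)
a_4 = 2: 4090/491  (> 387, stop)

1641/197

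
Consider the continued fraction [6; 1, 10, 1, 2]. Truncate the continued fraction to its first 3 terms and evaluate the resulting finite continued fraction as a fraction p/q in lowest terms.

76/11

Use the convergent recurrence hₖ = aₖ·hₖ₋₁ + hₖ₋₂ (and likewise for the denominators kₖ):
a_0 = 6: 6/1
a_1 = 1: 7/1
a_2 = 10: 76/11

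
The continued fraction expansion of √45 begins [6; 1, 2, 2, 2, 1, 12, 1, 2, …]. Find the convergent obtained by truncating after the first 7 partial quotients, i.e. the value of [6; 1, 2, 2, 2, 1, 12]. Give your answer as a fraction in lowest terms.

Collapse the nested fraction from the inside out:
Start with 12.
1 + 1/(12/1) = 1 + 1/12 = 13/12
2 + 1/(13/12) = 2 + 12/13 = 38/13
2 + 1/(38/13) = 2 + 13/38 = 89/38
2 + 1/(89/38) = 2 + 38/89 = 216/89
1 + 1/(216/89) = 1 + 89/216 = 305/216
6 + 1/(305/216) = 6 + 216/305 = 2046/305

2046/305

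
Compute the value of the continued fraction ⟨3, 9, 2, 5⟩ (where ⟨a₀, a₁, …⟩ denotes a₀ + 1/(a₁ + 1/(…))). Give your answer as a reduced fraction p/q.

a_0 = 3: 3/1
a_1 = 9: 28/9
a_2 = 2: 59/19
a_3 = 5: 323/104

323/104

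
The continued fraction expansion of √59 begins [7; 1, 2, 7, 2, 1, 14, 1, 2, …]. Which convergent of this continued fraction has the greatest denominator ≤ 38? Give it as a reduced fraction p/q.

List convergents until the denominator exceeds the bound:
a_0 = 7: 7/1  (≤ bound)
a_1 = 1: 8/1  (≤ bound)
a_2 = 2: 23/3  (≤ bound)
a_3 = 7: 169/22  (≤ bound)
a_4 = 2: 361/47  (> 38, stop)

169/22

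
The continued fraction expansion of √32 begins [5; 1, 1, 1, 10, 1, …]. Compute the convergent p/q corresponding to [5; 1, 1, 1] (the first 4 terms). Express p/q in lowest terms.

17/3

Start with 1.
1 + 1/(1/1) = 1 + 1/1 = 2/1
1 + 1/(2/1) = 1 + 1/2 = 3/2
5 + 1/(3/2) = 5 + 2/3 = 17/3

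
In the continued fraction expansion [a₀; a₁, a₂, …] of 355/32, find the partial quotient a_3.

Apply division with remainder until the remainder is 0:
⌊355/32⌋ = 11, remainder 3
⌊32/3⌋ = 10, remainder 2
⌊3/2⌋ = 1, remainder 1
⌊2/1⌋ = 2, remainder 0

2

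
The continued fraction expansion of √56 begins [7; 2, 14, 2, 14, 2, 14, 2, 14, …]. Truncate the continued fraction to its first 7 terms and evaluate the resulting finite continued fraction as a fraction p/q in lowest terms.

194873/26041

Start with 14.
2 + 1/(14/1) = 2 + 1/14 = 29/14
14 + 1/(29/14) = 14 + 14/29 = 420/29
2 + 1/(420/29) = 2 + 29/420 = 869/420
14 + 1/(869/420) = 14 + 420/869 = 12586/869
2 + 1/(12586/869) = 2 + 869/12586 = 26041/12586
7 + 1/(26041/12586) = 7 + 12586/26041 = 194873/26041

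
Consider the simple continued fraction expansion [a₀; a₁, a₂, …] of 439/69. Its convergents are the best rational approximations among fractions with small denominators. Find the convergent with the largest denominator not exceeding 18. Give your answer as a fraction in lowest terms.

List convergents until the denominator exceeds the bound:
a_0 = 6: 6/1  (≤ bound)
a_1 = 2: 13/2  (≤ bound)
a_2 = 1: 19/3  (≤ bound)
a_3 = 3: 70/11  (≤ bound)
a_4 = 6: 439/69  (> 18, stop)

70/11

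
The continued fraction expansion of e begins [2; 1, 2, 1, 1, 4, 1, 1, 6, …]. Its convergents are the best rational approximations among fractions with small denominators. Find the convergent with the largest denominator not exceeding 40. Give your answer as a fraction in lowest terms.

106/39

List convergents until the denominator exceeds the bound:
a_0 = 2: 2/1  (≤ bound)
a_1 = 1: 3/1  (≤ bound)
a_2 = 2: 8/3  (≤ bound)
a_3 = 1: 11/4  (≤ bound)
a_4 = 1: 19/7  (≤ bound)
a_5 = 4: 87/32  (≤ bound)
a_6 = 1: 106/39  (≤ bound)
a_7 = 1: 193/71  (> 40, stop)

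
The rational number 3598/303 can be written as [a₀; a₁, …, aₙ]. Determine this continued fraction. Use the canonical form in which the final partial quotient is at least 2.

[11; 1, 6, 1, 37]

Apply division with remainder until the remainder is 0:
⌊3598/303⌋ = 11, remainder 265
⌊303/265⌋ = 1, remainder 38
⌊265/38⌋ = 6, remainder 37
⌊38/37⌋ = 1, remainder 1
⌊37/1⌋ = 37, remainder 0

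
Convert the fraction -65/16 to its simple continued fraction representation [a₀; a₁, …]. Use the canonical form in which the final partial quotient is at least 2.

[-5; 1, 15]

-65 ÷ 16 → quotient -5, remainder 15
16 ÷ 15 → quotient 1, remainder 1
15 ÷ 1 → quotient 15, remainder 0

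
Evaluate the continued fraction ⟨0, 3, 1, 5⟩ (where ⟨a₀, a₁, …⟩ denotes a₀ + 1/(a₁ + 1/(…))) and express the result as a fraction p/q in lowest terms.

a_0 = 0: 0/1
a_1 = 3: 1/3
a_2 = 1: 1/4
a_3 = 5: 6/23

6/23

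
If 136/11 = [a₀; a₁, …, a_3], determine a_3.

3

⌊136/11⌋ = 12, remainder 4
⌊11/4⌋ = 2, remainder 3
⌊4/3⌋ = 1, remainder 1
⌊3/1⌋ = 3, remainder 0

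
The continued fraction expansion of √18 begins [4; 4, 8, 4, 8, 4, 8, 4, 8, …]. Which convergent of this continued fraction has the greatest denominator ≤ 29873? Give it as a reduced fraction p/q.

19601/4620

a_0 = 4: 4/1  (≤ bound)
a_1 = 4: 17/4  (≤ bound)
a_2 = 8: 140/33  (≤ bound)
a_3 = 4: 577/136  (≤ bound)
a_4 = 8: 4756/1121  (≤ bound)
a_5 = 4: 19601/4620  (≤ bound)
a_6 = 8: 161564/38081  (> 29873, stop)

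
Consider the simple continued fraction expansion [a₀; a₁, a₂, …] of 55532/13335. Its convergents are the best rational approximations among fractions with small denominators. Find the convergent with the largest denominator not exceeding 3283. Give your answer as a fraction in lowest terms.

13655/3279

a_0 = 4: 4/1  (≤ bound)
a_1 = 6: 25/6  (≤ bound)
a_2 = 11: 279/67  (≤ bound)
a_3 = 1: 304/73  (≤ bound)
a_4 = 44: 13655/3279  (≤ bound)
a_5 = 1: 13959/3352  (> 3283, stop)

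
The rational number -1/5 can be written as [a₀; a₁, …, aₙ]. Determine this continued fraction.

[-1; 1, 4]

-1 = -1·5 + 4, so a_0 = -1
5 = 1·4 + 1, so a_1 = 1
4 = 4·1 + 0, so a_2 = 4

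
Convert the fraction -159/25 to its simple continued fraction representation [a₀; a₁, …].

Repeatedly divide and take the remainder:
-159 ÷ 25 → quotient -7, remainder 16
25 ÷ 16 → quotient 1, remainder 9
16 ÷ 9 → quotient 1, remainder 7
9 ÷ 7 → quotient 1, remainder 2
7 ÷ 2 → quotient 3, remainder 1
2 ÷ 1 → quotient 2, remainder 0

[-7; 1, 1, 1, 3, 2]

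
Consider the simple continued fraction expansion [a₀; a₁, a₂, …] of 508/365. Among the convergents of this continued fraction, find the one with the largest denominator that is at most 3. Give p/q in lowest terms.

a_0 = 1: 1/1  (≤ bound)
a_1 = 2: 3/2  (≤ bound)
a_2 = 1: 4/3  (≤ bound)
a_3 = 1: 7/5  (> 3, stop)

4/3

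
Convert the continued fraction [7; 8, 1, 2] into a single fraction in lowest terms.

a_0 = 7: 7/1
a_1 = 8: 57/8
a_2 = 1: 64/9
a_3 = 2: 185/26

185/26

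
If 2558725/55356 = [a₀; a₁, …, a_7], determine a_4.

1

2558725 = 46·55356 + 12349, so a_0 = 46
55356 = 4·12349 + 5960, so a_1 = 4
12349 = 2·5960 + 429, so a_2 = 2
5960 = 13·429 + 383, so a_3 = 13
429 = 1·383 + 46, so a_4 = 1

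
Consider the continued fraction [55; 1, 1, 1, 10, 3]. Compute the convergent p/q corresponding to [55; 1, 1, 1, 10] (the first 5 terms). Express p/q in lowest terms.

Compute successive convergents:
a_0 = 55: 55/1
a_1 = 1: 56/1
a_2 = 1: 111/2
a_3 = 1: 167/3
a_4 = 10: 1781/32

1781/32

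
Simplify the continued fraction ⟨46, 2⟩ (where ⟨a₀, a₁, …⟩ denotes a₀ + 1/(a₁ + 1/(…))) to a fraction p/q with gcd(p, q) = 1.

93/2

a_0 = 46: 46/1
a_1 = 2: 93/2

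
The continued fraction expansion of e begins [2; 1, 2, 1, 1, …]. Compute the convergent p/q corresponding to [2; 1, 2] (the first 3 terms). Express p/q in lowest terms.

8/3

a_0 = 2: 2/1
a_1 = 1: 3/1
a_2 = 2: 8/3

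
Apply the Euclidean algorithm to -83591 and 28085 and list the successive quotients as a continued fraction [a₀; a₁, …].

Apply division with remainder until the remainder is 0:
-83591 = -3·28085 + 664, so a_0 = -3
28085 = 42·664 + 197, so a_1 = 42
664 = 3·197 + 73, so a_2 = 3
197 = 2·73 + 51, so a_3 = 2
73 = 1·51 + 22, so a_4 = 1
51 = 2·22 + 7, so a_5 = 2
22 = 3·7 + 1, so a_6 = 3
7 = 7·1 + 0, so a_7 = 7

[-3; 42, 3, 2, 1, 2, 3, 7]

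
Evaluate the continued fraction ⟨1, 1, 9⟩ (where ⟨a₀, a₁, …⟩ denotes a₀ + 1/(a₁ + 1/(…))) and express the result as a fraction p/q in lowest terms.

19/10

Compute successive convergents:
a_0 = 1: 1/1
a_1 = 1: 2/1
a_2 = 9: 19/10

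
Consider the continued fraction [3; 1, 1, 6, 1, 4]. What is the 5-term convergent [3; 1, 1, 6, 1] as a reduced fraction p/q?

Use the convergent recurrence hₖ = aₖ·hₖ₋₁ + hₖ₋₂ (and likewise for the denominators kₖ):
a_0 = 3: 3/1
a_1 = 1: 4/1
a_2 = 1: 7/2
a_3 = 6: 46/13
a_4 = 1: 53/15

53/15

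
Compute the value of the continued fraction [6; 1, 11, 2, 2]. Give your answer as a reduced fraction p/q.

Start with 2.
2 + 1/(2/1) = 2 + 1/2 = 5/2
11 + 1/(5/2) = 11 + 2/5 = 57/5
1 + 1/(57/5) = 1 + 5/57 = 62/57
6 + 1/(62/57) = 6 + 57/62 = 429/62

429/62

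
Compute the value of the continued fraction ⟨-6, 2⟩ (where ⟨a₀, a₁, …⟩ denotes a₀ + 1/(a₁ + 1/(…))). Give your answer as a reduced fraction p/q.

Use the convergent recurrence hₖ = aₖ·hₖ₋₁ + hₖ₋₂ (and likewise for the denominators kₖ):
a_0 = -6: -6/1
a_1 = 2: -11/2

-11/2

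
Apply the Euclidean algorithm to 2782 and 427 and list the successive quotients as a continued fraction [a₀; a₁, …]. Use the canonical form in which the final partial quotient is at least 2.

Repeatedly divide and take the remainder:
2782 ÷ 427 → quotient 6, remainder 220
427 ÷ 220 → quotient 1, remainder 207
220 ÷ 207 → quotient 1, remainder 13
207 ÷ 13 → quotient 15, remainder 12
13 ÷ 12 → quotient 1, remainder 1
12 ÷ 1 → quotient 12, remainder 0

[6; 1, 1, 15, 1, 12]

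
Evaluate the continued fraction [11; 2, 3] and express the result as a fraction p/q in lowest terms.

80/7

Start with 3.
2 + 1/(3/1) = 2 + 1/3 = 7/3
11 + 1/(7/3) = 11 + 3/7 = 80/7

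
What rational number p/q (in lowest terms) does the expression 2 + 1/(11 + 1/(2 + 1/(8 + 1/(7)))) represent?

Work from the innermost term outward:
Start with 7.
8 + 1/(7/1) = 8 + 1/7 = 57/7
2 + 1/(57/7) = 2 + 7/57 = 121/57
11 + 1/(121/57) = 11 + 57/121 = 1388/121
2 + 1/(1388/121) = 2 + 121/1388 = 2897/1388

2897/1388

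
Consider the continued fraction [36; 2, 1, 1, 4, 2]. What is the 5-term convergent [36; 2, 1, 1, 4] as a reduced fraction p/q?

837/23

a_0 = 36: 36/1
a_1 = 2: 73/2
a_2 = 1: 109/3
a_3 = 1: 182/5
a_4 = 4: 837/23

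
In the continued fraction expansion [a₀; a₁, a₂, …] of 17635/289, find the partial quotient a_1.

17635 = 61·289 + 6, so a_0 = 61
289 = 48·6 + 1, so a_1 = 48

48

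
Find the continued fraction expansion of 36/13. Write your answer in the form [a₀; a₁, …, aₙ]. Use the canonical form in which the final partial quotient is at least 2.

[2; 1, 3, 3]

⌊36/13⌋ = 2, remainder 10
⌊13/10⌋ = 1, remainder 3
⌊10/3⌋ = 3, remainder 1
⌊3/1⌋ = 3, remainder 0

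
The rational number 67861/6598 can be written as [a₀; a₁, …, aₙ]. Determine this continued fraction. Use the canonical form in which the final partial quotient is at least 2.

[10; 3, 1, 1, 31, 1, 13, 2]

67861 = 10·6598 + 1881, so a_0 = 10
6598 = 3·1881 + 955, so a_1 = 3
1881 = 1·955 + 926, so a_2 = 1
955 = 1·926 + 29, so a_3 = 1
926 = 31·29 + 27, so a_4 = 31
29 = 1·27 + 2, so a_5 = 1
27 = 13·2 + 1, so a_6 = 13
2 = 2·1 + 0, so a_7 = 2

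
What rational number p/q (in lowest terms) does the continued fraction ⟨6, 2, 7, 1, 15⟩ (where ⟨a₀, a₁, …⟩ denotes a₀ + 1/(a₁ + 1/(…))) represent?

1747/270

Collapse the nested fraction from the inside out:
Start with 15.
1 + 1/(15/1) = 1 + 1/15 = 16/15
7 + 1/(16/15) = 7 + 15/16 = 127/16
2 + 1/(127/16) = 2 + 16/127 = 270/127
6 + 1/(270/127) = 6 + 127/270 = 1747/270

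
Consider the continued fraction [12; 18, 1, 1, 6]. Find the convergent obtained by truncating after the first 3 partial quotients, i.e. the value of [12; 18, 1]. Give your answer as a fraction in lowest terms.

229/19

a_0 = 12: 12/1
a_1 = 18: 217/18
a_2 = 1: 229/19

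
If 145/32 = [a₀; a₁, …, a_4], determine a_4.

⌊145/32⌋ = 4, remainder 17
⌊32/17⌋ = 1, remainder 15
⌊17/15⌋ = 1, remainder 2
⌊15/2⌋ = 7, remainder 1
⌊2/1⌋ = 2, remainder 0

2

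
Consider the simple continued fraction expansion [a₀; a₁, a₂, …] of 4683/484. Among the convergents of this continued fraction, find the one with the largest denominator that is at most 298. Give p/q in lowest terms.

a_0 = 9: 9/1  (≤ bound)
a_1 = 1: 10/1  (≤ bound)
a_2 = 2: 29/3  (≤ bound)
a_3 = 12: 358/37  (≤ bound)
a_4 = 13: 4683/484  (> 298, stop)

358/37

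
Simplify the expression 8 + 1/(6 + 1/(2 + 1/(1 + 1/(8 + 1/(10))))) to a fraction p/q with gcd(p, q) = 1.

Starting at the tail and folding back:
Start with 10.
8 + 1/(10/1) = 8 + 1/10 = 81/10
1 + 1/(81/10) = 1 + 10/81 = 91/81
2 + 1/(91/81) = 2 + 81/91 = 263/91
6 + 1/(263/91) = 6 + 91/263 = 1669/263
8 + 1/(1669/263) = 8 + 263/1669 = 13615/1669

13615/1669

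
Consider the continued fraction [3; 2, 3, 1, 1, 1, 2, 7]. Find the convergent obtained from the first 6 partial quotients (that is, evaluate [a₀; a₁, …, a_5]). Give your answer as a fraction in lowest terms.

a_0 = 3: 3/1
a_1 = 2: 7/2
a_2 = 3: 24/7
a_3 = 1: 31/9
a_4 = 1: 55/16
a_5 = 1: 86/25

86/25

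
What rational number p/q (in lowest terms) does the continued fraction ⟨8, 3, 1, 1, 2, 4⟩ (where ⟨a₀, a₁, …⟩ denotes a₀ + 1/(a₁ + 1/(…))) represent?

a_0 = 8: 8/1
a_1 = 3: 25/3
a_2 = 1: 33/4
a_3 = 1: 58/7
a_4 = 2: 149/18
a_5 = 4: 654/79

654/79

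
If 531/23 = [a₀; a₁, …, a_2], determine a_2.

531 = 23·23 + 2, so a_0 = 23
23 = 11·2 + 1, so a_1 = 11
2 = 2·1 + 0, so a_2 = 2

2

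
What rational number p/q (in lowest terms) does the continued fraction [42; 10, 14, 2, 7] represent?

91987/2185

Start with 7.
2 + 1/(7/1) = 2 + 1/7 = 15/7
14 + 1/(15/7) = 14 + 7/15 = 217/15
10 + 1/(217/15) = 10 + 15/217 = 2185/217
42 + 1/(2185/217) = 42 + 217/2185 = 91987/2185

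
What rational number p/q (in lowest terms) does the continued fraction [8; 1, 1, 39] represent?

672/79

Start with 39.
1 + 1/(39/1) = 1 + 1/39 = 40/39
1 + 1/(40/39) = 1 + 39/40 = 79/40
8 + 1/(79/40) = 8 + 40/79 = 672/79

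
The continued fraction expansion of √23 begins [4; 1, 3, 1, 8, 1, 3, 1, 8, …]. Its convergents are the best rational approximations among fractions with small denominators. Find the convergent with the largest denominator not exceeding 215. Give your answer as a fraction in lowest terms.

a_0 = 4: 4/1  (≤ bound)
a_1 = 1: 5/1  (≤ bound)
a_2 = 3: 19/4  (≤ bound)
a_3 = 1: 24/5  (≤ bound)
a_4 = 8: 211/44  (≤ bound)
a_5 = 1: 235/49  (≤ bound)
a_6 = 3: 916/191  (≤ bound)
a_7 = 1: 1151/240  (> 215, stop)

916/191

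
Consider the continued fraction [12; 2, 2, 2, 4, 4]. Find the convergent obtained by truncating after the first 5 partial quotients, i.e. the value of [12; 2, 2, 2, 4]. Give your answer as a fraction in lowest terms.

658/53

Compute successive convergents:
a_0 = 12: 12/1
a_1 = 2: 25/2
a_2 = 2: 62/5
a_3 = 2: 149/12
a_4 = 4: 658/53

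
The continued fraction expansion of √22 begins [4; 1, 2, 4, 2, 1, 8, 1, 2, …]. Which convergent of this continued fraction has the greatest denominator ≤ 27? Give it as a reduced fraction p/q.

61/13

List convergents until the denominator exceeds the bound:
a_0 = 4: 4/1  (≤ bound)
a_1 = 1: 5/1  (≤ bound)
a_2 = 2: 14/3  (≤ bound)
a_3 = 4: 61/13  (≤ bound)
a_4 = 2: 136/29  (> 27, stop)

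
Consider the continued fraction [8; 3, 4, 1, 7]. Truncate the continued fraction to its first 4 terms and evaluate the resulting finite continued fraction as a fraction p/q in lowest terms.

133/16

Start with 1.
4 + 1/(1/1) = 4 + 1/1 = 5/1
3 + 1/(5/1) = 3 + 1/5 = 16/5
8 + 1/(16/5) = 8 + 5/16 = 133/16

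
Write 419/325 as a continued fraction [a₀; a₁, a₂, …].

Run the Euclidean algorithm, recording each quotient:
419 ÷ 325 → quotient 1, remainder 94
325 ÷ 94 → quotient 3, remainder 43
94 ÷ 43 → quotient 2, remainder 8
43 ÷ 8 → quotient 5, remainder 3
8 ÷ 3 → quotient 2, remainder 2
3 ÷ 2 → quotient 1, remainder 1
2 ÷ 1 → quotient 2, remainder 0

[1; 3, 2, 5, 2, 1, 2]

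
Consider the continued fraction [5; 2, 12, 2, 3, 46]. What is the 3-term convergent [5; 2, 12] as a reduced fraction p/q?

137/25

Start with 12.
2 + 1/(12/1) = 2 + 1/12 = 25/12
5 + 1/(25/12) = 5 + 12/25 = 137/25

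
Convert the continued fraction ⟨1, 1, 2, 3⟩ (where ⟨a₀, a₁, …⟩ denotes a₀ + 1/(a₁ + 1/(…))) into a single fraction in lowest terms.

Starting at the tail and folding back:
Start with 3.
2 + 1/(3/1) = 2 + 1/3 = 7/3
1 + 1/(7/3) = 1 + 3/7 = 10/7
1 + 1/(10/7) = 1 + 7/10 = 17/10

17/10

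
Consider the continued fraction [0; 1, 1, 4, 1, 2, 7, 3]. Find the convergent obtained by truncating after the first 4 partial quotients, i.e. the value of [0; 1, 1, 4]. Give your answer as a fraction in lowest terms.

a_0 = 0: 0/1
a_1 = 1: 1/1
a_2 = 1: 1/2
a_3 = 4: 5/9

5/9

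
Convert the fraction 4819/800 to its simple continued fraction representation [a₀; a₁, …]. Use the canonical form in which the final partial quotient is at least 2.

Run the Euclidean algorithm, recording each quotient:
4819 = 6·800 + 19, so a_0 = 6
800 = 42·19 + 2, so a_1 = 42
19 = 9·2 + 1, so a_2 = 9
2 = 2·1 + 0, so a_3 = 2

[6; 42, 9, 2]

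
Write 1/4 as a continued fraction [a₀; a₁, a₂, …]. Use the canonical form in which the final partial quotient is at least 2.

1 = 0·4 + 1, so a_0 = 0
4 = 4·1 + 0, so a_1 = 4

[0; 4]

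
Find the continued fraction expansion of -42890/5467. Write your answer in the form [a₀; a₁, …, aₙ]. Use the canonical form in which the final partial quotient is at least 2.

-42890 = -8·5467 + 846, so a_0 = -8
5467 = 6·846 + 391, so a_1 = 6
846 = 2·391 + 64, so a_2 = 2
391 = 6·64 + 7, so a_3 = 6
64 = 9·7 + 1, so a_4 = 9
7 = 7·1 + 0, so a_5 = 7

[-8; 6, 2, 6, 9, 7]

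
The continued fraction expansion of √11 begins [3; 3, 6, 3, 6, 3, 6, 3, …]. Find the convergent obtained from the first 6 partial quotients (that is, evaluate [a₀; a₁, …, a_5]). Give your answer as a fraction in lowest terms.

3970/1197

Start with 3.
6 + 1/(3/1) = 6 + 1/3 = 19/3
3 + 1/(19/3) = 3 + 3/19 = 60/19
6 + 1/(60/19) = 6 + 19/60 = 379/60
3 + 1/(379/60) = 3 + 60/379 = 1197/379
3 + 1/(1197/379) = 3 + 379/1197 = 3970/1197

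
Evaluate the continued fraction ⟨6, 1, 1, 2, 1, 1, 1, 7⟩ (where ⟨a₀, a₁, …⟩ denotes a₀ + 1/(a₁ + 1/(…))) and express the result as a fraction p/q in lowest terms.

954/145

Build up convergents one term at a time:
a_0 = 6: 6/1
a_1 = 1: 7/1
a_2 = 1: 13/2
a_3 = 2: 33/5
a_4 = 1: 46/7
a_5 = 1: 79/12
a_6 = 1: 125/19
a_7 = 7: 954/145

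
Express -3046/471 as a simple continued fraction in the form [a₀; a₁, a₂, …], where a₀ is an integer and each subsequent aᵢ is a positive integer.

Run the Euclidean algorithm, recording each quotient:
-3046 ÷ 471 → quotient -7, remainder 251
471 ÷ 251 → quotient 1, remainder 220
251 ÷ 220 → quotient 1, remainder 31
220 ÷ 31 → quotient 7, remainder 3
31 ÷ 3 → quotient 10, remainder 1
3 ÷ 1 → quotient 3, remainder 0

[-7; 1, 1, 7, 10, 3]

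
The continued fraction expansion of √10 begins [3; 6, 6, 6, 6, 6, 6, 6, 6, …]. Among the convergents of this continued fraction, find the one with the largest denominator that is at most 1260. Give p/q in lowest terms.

List convergents until the denominator exceeds the bound:
a_0 = 3: 3/1  (≤ bound)
a_1 = 6: 19/6  (≤ bound)
a_2 = 6: 117/37  (≤ bound)
a_3 = 6: 721/228  (≤ bound)
a_4 = 6: 4443/1405  (> 1260, stop)

721/228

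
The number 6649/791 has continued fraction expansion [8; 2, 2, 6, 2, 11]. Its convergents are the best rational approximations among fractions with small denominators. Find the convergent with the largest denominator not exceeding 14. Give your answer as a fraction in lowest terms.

42/5

List convergents until the denominator exceeds the bound:
a_0 = 8: 8/1  (≤ bound)
a_1 = 2: 17/2  (≤ bound)
a_2 = 2: 42/5  (≤ bound)
a_3 = 6: 269/32  (> 14, stop)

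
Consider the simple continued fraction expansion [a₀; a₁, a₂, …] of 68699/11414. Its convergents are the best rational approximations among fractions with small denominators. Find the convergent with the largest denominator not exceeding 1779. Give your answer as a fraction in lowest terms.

3515/584

List convergents until the denominator exceeds the bound:
a_0 = 6: 6/1  (≤ bound)
a_1 = 53: 319/53  (≤ bound)
a_2 = 11: 3515/584  (≤ bound)
a_3 = 3: 10864/1805  (> 1779, stop)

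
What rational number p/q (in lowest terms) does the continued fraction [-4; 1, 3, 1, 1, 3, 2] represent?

-235/73

Work from the innermost term outward:
Start with 2.
3 + 1/(2/1) = 3 + 1/2 = 7/2
1 + 1/(7/2) = 1 + 2/7 = 9/7
1 + 1/(9/7) = 1 + 7/9 = 16/9
3 + 1/(16/9) = 3 + 9/16 = 57/16
1 + 1/(57/16) = 1 + 16/57 = 73/57
-4 + 1/(73/57) = -4 + 57/73 = -235/73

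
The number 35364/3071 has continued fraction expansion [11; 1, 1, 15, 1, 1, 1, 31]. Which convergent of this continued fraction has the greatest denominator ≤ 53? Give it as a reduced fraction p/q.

380/33

List convergents until the denominator exceeds the bound:
a_0 = 11: 11/1  (≤ bound)
a_1 = 1: 12/1  (≤ bound)
a_2 = 1: 23/2  (≤ bound)
a_3 = 15: 357/31  (≤ bound)
a_4 = 1: 380/33  (≤ bound)
a_5 = 1: 737/64  (> 53, stop)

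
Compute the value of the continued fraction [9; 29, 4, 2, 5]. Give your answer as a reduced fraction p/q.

a_0 = 9: 9/1
a_1 = 29: 262/29
a_2 = 4: 1057/117
a_3 = 2: 2376/263
a_4 = 5: 12937/1432

12937/1432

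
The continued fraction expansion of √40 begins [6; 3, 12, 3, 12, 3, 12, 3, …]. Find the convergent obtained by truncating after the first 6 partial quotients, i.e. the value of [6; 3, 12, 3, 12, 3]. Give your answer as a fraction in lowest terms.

a_0 = 6: 6/1
a_1 = 3: 19/3
a_2 = 12: 234/37
a_3 = 3: 721/114
a_4 = 12: 8886/1405
a_5 = 3: 27379/4329

27379/4329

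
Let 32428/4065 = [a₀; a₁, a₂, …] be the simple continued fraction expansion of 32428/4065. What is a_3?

32428 ÷ 4065 → quotient 7, remainder 3973
4065 ÷ 3973 → quotient 1, remainder 92
3973 ÷ 92 → quotient 43, remainder 17
92 ÷ 17 → quotient 5, remainder 7

5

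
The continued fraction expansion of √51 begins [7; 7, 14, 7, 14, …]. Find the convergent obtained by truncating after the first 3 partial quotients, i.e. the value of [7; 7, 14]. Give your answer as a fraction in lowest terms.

a_0 = 7: 7/1
a_1 = 7: 50/7
a_2 = 14: 707/99

707/99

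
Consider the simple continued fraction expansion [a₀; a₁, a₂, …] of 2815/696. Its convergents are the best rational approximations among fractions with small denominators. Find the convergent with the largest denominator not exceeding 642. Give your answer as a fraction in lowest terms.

999/247

a_0 = 4: 4/1  (≤ bound)
a_1 = 22: 89/22  (≤ bound)
a_2 = 2: 182/45  (≤ bound)
a_3 = 4: 817/202  (≤ bound)
a_4 = 1: 999/247  (≤ bound)
a_5 = 2: 2815/696  (> 642, stop)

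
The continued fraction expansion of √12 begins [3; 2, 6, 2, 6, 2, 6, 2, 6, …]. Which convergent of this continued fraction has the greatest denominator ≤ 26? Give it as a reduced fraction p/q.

45/13

a_0 = 3: 3/1  (≤ bound)
a_1 = 2: 7/2  (≤ bound)
a_2 = 6: 45/13  (≤ bound)
a_3 = 2: 97/28  (> 26, stop)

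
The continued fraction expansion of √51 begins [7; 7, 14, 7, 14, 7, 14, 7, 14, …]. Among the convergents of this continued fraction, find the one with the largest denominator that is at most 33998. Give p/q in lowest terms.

a_0 = 7: 7/1  (≤ bound)
a_1 = 7: 50/7  (≤ bound)
a_2 = 14: 707/99  (≤ bound)
a_3 = 7: 4999/700  (≤ bound)
a_4 = 14: 70693/9899  (≤ bound)
a_5 = 7: 499850/69993  (> 33998, stop)

70693/9899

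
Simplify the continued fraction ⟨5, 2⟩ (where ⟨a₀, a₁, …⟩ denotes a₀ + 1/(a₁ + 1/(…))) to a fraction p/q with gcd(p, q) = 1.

Start with 2.
5 + 1/(2/1) = 5 + 1/2 = 11/2

11/2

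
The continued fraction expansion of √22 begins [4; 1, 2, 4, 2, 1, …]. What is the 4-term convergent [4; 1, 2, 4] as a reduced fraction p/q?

61/13

a_0 = 4: 4/1
a_1 = 1: 5/1
a_2 = 2: 14/3
a_3 = 4: 61/13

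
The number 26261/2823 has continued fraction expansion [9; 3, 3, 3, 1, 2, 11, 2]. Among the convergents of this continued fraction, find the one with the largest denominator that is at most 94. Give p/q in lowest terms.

a_0 = 9: 9/1  (≤ bound)
a_1 = 3: 28/3  (≤ bound)
a_2 = 3: 93/10  (≤ bound)
a_3 = 3: 307/33  (≤ bound)
a_4 = 1: 400/43  (≤ bound)
a_5 = 2: 1107/119  (> 94, stop)

400/43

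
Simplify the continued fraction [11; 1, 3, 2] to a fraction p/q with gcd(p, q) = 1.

Start with 2.
3 + 1/(2/1) = 3 + 1/2 = 7/2
1 + 1/(7/2) = 1 + 2/7 = 9/7
11 + 1/(9/7) = 11 + 7/9 = 106/9

106/9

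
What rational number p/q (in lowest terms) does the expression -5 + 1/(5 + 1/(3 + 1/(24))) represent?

-1872/389

a_0 = -5: -5/1
a_1 = 5: -24/5
a_2 = 3: -77/16
a_3 = 24: -1872/389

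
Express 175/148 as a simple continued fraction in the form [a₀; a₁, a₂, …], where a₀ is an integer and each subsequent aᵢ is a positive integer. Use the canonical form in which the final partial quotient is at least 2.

175 = 1·148 + 27, so a_0 = 1
148 = 5·27 + 13, so a_1 = 5
27 = 2·13 + 1, so a_2 = 2
13 = 13·1 + 0, so a_3 = 13

[1; 5, 2, 13]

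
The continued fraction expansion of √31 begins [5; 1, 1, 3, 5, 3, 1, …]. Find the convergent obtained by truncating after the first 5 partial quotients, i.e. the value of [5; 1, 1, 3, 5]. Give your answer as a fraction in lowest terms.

206/37

Start with 5.
3 + 1/(5/1) = 3 + 1/5 = 16/5
1 + 1/(16/5) = 1 + 5/16 = 21/16
1 + 1/(21/16) = 1 + 16/21 = 37/21
5 + 1/(37/21) = 5 + 21/37 = 206/37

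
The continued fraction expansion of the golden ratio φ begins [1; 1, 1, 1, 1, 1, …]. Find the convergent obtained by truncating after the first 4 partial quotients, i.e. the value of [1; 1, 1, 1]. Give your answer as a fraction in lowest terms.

5/3

Compute successive convergents:
a_0 = 1: 1/1
a_1 = 1: 2/1
a_2 = 1: 3/2
a_3 = 1: 5/3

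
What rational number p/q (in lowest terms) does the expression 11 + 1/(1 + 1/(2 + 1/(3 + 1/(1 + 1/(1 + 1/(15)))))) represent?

4187/358

Start with 15.
1 + 1/(15/1) = 1 + 1/15 = 16/15
1 + 1/(16/15) = 1 + 15/16 = 31/16
3 + 1/(31/16) = 3 + 16/31 = 109/31
2 + 1/(109/31) = 2 + 31/109 = 249/109
1 + 1/(249/109) = 1 + 109/249 = 358/249
11 + 1/(358/249) = 11 + 249/358 = 4187/358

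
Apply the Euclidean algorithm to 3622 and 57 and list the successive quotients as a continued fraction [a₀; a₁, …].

3622 = 63·57 + 31, so a_0 = 63
57 = 1·31 + 26, so a_1 = 1
31 = 1·26 + 5, so a_2 = 1
26 = 5·5 + 1, so a_3 = 5
5 = 5·1 + 0, so a_4 = 5

[63; 1, 1, 5, 5]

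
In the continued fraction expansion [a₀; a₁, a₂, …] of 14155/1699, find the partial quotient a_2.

Repeatedly divide and take the remainder:
⌊14155/1699⌋ = 8, remainder 563
⌊1699/563⌋ = 3, remainder 10
⌊563/10⌋ = 56, remainder 3

56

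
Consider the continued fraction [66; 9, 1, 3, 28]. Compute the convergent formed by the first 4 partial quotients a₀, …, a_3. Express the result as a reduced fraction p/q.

Work from the innermost term outward:
Start with 3.
1 + 1/(3/1) = 1 + 1/3 = 4/3
9 + 1/(4/3) = 9 + 3/4 = 39/4
66 + 1/(39/4) = 66 + 4/39 = 2578/39

2578/39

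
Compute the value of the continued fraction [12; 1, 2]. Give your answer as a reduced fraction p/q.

38/3

Compute successive convergents:
a_0 = 12: 12/1
a_1 = 1: 13/1
a_2 = 2: 38/3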